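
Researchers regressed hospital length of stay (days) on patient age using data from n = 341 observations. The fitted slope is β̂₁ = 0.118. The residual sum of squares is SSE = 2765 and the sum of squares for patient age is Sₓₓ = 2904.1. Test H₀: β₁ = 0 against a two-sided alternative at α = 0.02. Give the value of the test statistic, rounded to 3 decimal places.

MSE = SSE/(n − 2) = 2765/339 = 8.15634.
SE(β̂₁) = √(MSE/Sₓₓ) = √(8.15634/2904.1) = 0.0529959.
t = 0.118 / 0.0529959 = 2.227.
df = n − 2 = 339.
Two-sided p ≈ 0.0266, which is ≥ 0.02, so fail to reject H₀.
The data do not give significant evidence of an association between patient age and hospital length of stay.

t = 2.227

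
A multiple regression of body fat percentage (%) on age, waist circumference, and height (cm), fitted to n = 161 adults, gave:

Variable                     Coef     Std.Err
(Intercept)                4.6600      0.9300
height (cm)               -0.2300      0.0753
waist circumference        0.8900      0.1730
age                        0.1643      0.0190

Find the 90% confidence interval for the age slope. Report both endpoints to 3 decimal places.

(0.133, 0.196)

Read off: b = 0.1643, SE = 0.0190 for age.
df = n − k − 1 = 161 − 3 − 1 = 157.
t* = t_{0.05, 157} = 1.654617.
Margin = t* × SE = 1.654617 × 0.0190 = 0.03144.
CI: 0.1643 ± 0.03144 → (0.133, 0.196).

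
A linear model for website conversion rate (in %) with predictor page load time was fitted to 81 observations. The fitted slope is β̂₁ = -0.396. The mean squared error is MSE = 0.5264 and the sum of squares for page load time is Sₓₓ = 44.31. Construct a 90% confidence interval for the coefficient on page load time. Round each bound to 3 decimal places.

SE(β̂₁) = √(MSE/Sₓₓ) = √(0.5264/44.31) = 0.108995.
df = n − 2 = 79.
t* = t_{0.05, 79} = 1.664371.
Margin = t* × SE = 1.664371 × 0.108995 = 0.18141.
CI: -0.396 ± 0.18141 → (-0.577, -0.215).
With 90% confidence, each one-unit increase in page load time is associated with a change of between -0.577 and -0.215 % in website conversion rate.

(-0.577, -0.215)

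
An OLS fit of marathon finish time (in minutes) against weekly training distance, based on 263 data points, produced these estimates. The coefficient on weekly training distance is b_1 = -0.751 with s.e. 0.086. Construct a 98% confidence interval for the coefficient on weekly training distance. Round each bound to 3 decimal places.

(-0.952, -0.550)

df = n − 2 = 263 − 2 = 261.
t* = t_{0.01, 261} = 2.34072.
Margin = t* × SE = 2.34072 × 0.086 = 0.20130.
CI: -0.751 ± 0.20130 → (-0.952, -0.550).
With 98% confidence, each one-unit increase in weekly training distance is associated with a change of between -0.952 and -0.550 minutes in marathon finish time.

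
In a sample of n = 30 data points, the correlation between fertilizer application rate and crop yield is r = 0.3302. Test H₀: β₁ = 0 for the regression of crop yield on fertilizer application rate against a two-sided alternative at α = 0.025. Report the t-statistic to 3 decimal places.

t = r·√(n − 2)/√(1 − r²) = 0.3302·√28/√0.890968 = 1.851.
df = n − 2 = 28.
Two-sided p ≈ 0.0747, which is ≥ 0.025, so fail to reject H₀.
The data do not give significant evidence of a linear association between fertilizer application rate and crop yield.

t = 1.851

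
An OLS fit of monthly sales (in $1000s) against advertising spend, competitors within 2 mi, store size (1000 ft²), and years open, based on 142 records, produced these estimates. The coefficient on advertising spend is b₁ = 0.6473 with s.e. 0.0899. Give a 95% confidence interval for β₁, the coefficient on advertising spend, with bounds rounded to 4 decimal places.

df = n − k − 1 = 142 − 4 − 1 = 137.
t* = t_{0.025, 137} = 1.977431.
Margin = t* × SE = 1.977431 × 0.0899 = 0.177771.
CI: 0.6473 ± 0.177771 → (0.4695, 0.8251).
With 95% confidence, each one-unit increase in advertising spend is associated with a change of between 0.4695 and 0.8251 $1000s in monthly sales, holding the other predictors fixed.

(0.4695, 0.8251)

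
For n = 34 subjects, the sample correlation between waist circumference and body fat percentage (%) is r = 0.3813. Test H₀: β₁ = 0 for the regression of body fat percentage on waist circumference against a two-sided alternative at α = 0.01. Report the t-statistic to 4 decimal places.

t = 2.3332

t = r·√(n − 2)/√(1 − r²) = 0.3813·√32/√0.85461 = 2.3332.
df = n − 2 = 32.
Two-sided p ≈ 0.0261, which is ≥ 0.01, so fail to reject H₀.
The data do not give significant evidence of a linear association between waist circumference and body fat percentage.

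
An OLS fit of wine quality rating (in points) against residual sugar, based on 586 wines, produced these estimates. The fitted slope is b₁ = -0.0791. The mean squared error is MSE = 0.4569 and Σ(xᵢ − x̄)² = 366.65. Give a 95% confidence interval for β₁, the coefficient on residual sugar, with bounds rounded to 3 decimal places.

SE(b₁) = √(MSE/Sₓₓ) = √(0.4569/366.65) = 0.0353008.
df = n − 2 = 584.
t* = t_{0.025, 584} = 1.964034.
Margin = t* × SE = 1.964034 × 0.0353008 = 0.06933.
CI: -0.0791 ± 0.06933 → (-0.148, -0.010).
With 95% confidence, each one-unit increase in residual sugar is associated with a change of between -0.148 and -0.010 points in wine quality rating.

(-0.148, -0.010)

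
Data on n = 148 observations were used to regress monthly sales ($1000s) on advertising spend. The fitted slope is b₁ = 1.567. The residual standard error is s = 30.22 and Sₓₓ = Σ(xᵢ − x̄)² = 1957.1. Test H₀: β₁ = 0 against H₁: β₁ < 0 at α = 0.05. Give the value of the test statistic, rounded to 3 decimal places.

SE(b₁) = s/√Sₓₓ = 30.22/√1957.1 = 0.683106.
t = 1.567 / 0.683106 = 2.294.
df = n − 2 = 146.
One-sided p ≈ 0.9884, which is ≥ 0.05, so fail to reject H₀.
The data do not give significant evidence that the true slope on advertising spend is negative.

t = 2.294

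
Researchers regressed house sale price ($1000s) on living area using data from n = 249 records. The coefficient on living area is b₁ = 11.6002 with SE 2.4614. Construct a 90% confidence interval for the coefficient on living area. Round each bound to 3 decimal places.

(7.536, 15.664)

df = n − 2 = 249 − 2 = 247.
t* = t_{0.05, 247} = 1.651046.
Margin = t* × SE = 1.651046 × 2.4614 = 4.06388.
CI: 11.6002 ± 4.06388 → (7.536, 15.664).
With 90% confidence, each one-unit increase in living area is associated with a change of between 7.536 and 15.664 $1000s in house sale price.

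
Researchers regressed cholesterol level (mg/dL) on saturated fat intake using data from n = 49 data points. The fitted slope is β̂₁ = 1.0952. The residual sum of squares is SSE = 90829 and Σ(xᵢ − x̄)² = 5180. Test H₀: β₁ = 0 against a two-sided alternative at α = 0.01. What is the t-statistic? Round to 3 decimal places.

MSE = SSE/(n − 2) = 90829/47 = 1932.53.
SE(β̂₁) = √(MSE/Sₓₓ) = √(1932.53/5180) = 0.610799.
t = 1.0952 / 0.610799 = 1.793.
df = n − 2 = 47.
Two-sided p ≈ 0.0794, which is ≥ 0.01, so fail to reject H₀.
The data do not give significant evidence of an association between saturated fat intake and cholesterol level.

t = 1.793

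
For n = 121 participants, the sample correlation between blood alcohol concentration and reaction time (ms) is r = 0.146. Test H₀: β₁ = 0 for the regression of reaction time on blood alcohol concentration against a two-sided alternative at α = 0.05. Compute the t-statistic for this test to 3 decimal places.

t = r·√(n − 2)/√(1 − r²) = 0.146·√119/√0.978684 = 1.610.
df = n − 2 = 119.
Two-sided p ≈ 0.1101, which is ≥ 0.05, so fail to reject H₀.
The data do not give significant evidence of a linear association between blood alcohol concentration and reaction time.

t = 1.610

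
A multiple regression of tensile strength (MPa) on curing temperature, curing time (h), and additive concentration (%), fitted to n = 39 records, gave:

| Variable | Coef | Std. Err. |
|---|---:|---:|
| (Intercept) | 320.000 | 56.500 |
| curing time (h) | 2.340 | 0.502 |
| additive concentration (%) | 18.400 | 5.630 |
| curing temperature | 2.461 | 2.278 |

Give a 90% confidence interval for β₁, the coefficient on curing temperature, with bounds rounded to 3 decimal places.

Read off: b = 2.461, SE = 2.278 for curing temperature.
df = n − k − 1 = 39 − 3 − 1 = 35.
t* = t_{0.05, 35} = 1.689572.
Margin = t* × SE = 1.689572 × 2.278 = 3.84885.
CI: 2.461 ± 3.84885 → (-1.388, 6.310).

(-1.388, 6.310)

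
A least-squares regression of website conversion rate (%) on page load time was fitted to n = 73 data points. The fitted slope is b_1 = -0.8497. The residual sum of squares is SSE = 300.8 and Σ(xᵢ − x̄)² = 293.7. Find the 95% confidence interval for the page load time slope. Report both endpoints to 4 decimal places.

(-1.0892, -0.6102)

MSE = SSE/(n − 2) = 300.8/71 = 4.23662.
SE(b_1) = √(MSE/Sₓₓ) = √(4.23662/293.7) = 0.120104.
df = n − 2 = 71.
t* = t_{0.025, 71} = 1.993943.
Margin = t* × SE = 1.993943 × 0.120104 = 0.239481.
CI: -0.8497 ± 0.239481 → (-1.0892, -0.6102).
With 95% confidence, each one-unit increase in page load time is associated with a change of between -1.0892 and -0.6102 % in website conversion rate.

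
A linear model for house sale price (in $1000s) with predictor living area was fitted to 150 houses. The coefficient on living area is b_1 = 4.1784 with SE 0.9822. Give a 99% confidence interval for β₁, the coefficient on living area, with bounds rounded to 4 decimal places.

(1.6154, 6.7414)

df = n − 2 = 150 − 2 = 148.
t* = t_{0.005, 148} = 2.609456.
Margin = t* × SE = 2.609456 × 0.9822 = 2.563008.
CI: 4.1784 ± 2.563008 → (1.6154, 6.7414).
With 99% confidence, each one-unit increase in living area is associated with a change of between 1.6154 and 6.7414 $1000s in house sale price.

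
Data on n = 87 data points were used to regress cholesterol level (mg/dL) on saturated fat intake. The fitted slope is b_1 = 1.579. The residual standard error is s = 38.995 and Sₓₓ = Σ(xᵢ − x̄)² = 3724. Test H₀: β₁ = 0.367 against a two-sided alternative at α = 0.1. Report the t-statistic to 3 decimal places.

t = 1.897

SE(b_1) = s/√Sₓₓ = 38.995/√3724 = 0.639005.
t = (1.579 − 0.367) / 0.639005 = 1.897.
df = n − 2 = 85.
Two-sided p ≈ 0.0613, which is < 0.1, so reject H₀.
There is evidence that the true slope on saturated fat intake differs from 0.367 mg/dL per unit.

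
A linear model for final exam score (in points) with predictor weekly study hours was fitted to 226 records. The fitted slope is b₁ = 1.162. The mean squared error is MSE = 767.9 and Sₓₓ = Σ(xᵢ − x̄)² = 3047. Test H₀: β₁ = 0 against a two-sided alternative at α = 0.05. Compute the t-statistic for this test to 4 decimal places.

SE(b₁) = √(MSE/Sₓₓ) = √(767.9/3047) = 0.502014.
t = 1.162 / 0.502014 = 2.3147.
df = n − 2 = 224.
Two-sided p ≈ 0.0215, which is < 0.05, so reject H₀.
There is evidence that weekly study hours is associated with final exam score.

t = 2.3147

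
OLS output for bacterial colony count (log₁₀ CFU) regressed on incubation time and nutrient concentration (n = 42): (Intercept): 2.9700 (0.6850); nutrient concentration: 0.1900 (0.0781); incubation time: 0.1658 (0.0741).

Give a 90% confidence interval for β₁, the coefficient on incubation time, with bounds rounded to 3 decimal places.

(0.041, 0.291)

Read off: b = 0.1658, SE = 0.0741 for incubation time.
df = n − k − 1 = 42 − 2 − 1 = 39.
t* = t_{0.05, 39} = 1.684875.
Margin = t* × SE = 1.684875 × 0.0741 = 0.12485.
CI: 0.1658 ± 0.12485 → (0.041, 0.291).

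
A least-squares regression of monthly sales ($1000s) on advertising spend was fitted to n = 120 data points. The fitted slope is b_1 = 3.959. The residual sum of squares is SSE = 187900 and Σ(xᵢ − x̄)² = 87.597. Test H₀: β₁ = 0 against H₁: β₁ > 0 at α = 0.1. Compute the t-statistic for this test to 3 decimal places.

t = 0.929

MSE = SSE/(n − 2) = 187900/118 = 1592.37.
SE(b_1) = √(MSE/Sₓₓ) = √(1592.37/87.597) = 4.26361.
t = 3.959 / 4.26361 = 0.929.
df = n − 2 = 118.
One-sided p ≈ 0.1775, which is ≥ 0.1, so fail to reject H₀.
The data do not give significant evidence that the true slope on advertising spend is positive.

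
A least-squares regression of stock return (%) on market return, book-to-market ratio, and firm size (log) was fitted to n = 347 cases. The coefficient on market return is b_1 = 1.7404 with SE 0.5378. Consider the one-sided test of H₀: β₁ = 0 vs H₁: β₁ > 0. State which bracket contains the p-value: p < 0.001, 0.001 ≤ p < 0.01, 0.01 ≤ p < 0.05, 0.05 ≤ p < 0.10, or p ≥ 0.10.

t = 1.7404 / 0.5378 = 3.236.
df = n − k − 1 = 347 − 3 − 1 = 343.
One-sided p = P(T_{343} > t) ≈ 0.0007.
So p < 0.001.

p < 0.001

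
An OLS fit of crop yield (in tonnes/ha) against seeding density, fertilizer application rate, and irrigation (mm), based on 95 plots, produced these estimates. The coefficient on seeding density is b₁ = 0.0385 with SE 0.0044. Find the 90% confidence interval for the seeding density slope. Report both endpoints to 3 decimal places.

df = n − k − 1 = 95 − 3 − 1 = 91.
t* = t_{0.05, 91} = 1.661771.
Margin = t* × SE = 1.661771 × 0.0044 = 0.00731.
CI: 0.0385 ± 0.00731 → (0.031, 0.046).
With 90% confidence, each one-unit increase in seeding density is associated with a change of between 0.031 and 0.046 tonnes/ha in crop yield, holding the other predictors fixed.

(0.031, 0.046)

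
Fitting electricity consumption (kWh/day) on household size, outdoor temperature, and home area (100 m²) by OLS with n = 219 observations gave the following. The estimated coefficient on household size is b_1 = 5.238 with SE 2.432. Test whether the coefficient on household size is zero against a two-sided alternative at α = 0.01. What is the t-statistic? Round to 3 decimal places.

t = 2.154

H₀: β₁ = 0 vs H₁: β₁ ≠ 0.
t = (b_1 − β₁⁰)/SE = 5.238 / 2.432 = 2.154.
df = n − k − 1 = 219 − 3 − 1 = 215.
Two-sided p ≈ 0.0324, which is ≥ 0.01, so fail to reject H₀.
The data do not give significant evidence of an association between household size and electricity consumption, after adjusting for the other predictors.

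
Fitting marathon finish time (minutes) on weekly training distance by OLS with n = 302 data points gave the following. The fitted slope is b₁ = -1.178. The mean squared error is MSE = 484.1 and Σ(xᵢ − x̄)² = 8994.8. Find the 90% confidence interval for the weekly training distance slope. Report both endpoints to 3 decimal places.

SE(b₁) = √(MSE/Sₓₓ) = √(484.1/8994.8) = 0.231991.
df = n − 2 = 300.
t* = t_{0.05, 300} = 1.649949.
Margin = t* × SE = 1.649949 × 0.231991 = 0.38277.
CI: -1.178 ± 0.38277 → (-1.561, -0.795).
With 90% confidence, each one-unit increase in weekly training distance is associated with a change of between -1.561 and -0.795 minutes in marathon finish time.

(-1.561, -0.795)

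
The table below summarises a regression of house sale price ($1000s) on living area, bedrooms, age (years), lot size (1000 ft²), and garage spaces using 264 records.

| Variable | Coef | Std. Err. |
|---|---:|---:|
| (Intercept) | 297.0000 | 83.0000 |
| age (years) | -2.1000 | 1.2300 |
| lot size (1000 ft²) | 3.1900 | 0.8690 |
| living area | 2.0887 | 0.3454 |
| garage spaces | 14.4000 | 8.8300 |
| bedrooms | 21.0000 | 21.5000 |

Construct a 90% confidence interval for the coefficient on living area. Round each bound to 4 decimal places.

Read off: b = 2.0887, SE = 0.3454 for living area.
df = n − k − 1 = 264 − 5 − 1 = 258.
t* = t_{0.05, 258} = 1.650781.
Margin = t* × SE = 1.650781 × 0.3454 = 0.570180.
CI: 2.0887 ± 0.570180 → (1.5185, 2.6589).

(1.5185, 2.6589)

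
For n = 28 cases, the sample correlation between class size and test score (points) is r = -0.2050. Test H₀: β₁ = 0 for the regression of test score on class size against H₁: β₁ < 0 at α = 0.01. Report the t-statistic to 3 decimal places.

t = r·√(n − 2)/√(1 − r²) = -0.2050·√26/√0.957975 = -1.068.
df = n − 2 = 26.
One-sided p ≈ 0.1477, which is ≥ 0.01, so fail to reject H₀.
The data do not give significant evidence of a linear association between class size and test score.

t = -1.068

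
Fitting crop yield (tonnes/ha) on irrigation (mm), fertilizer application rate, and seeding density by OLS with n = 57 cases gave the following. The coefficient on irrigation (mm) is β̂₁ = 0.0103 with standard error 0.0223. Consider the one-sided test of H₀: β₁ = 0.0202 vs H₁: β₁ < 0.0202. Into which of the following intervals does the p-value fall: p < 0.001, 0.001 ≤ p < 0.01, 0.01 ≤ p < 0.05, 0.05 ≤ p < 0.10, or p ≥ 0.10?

p ≥ 0.10

t = (0.0103 − 0.0202) / 0.0223 = -0.444.
df = n − k − 1 = 57 − 3 − 1 = 53.
One-sided p = P(T_{53} < t) ≈ 0.3294.
So p ≥ 0.10.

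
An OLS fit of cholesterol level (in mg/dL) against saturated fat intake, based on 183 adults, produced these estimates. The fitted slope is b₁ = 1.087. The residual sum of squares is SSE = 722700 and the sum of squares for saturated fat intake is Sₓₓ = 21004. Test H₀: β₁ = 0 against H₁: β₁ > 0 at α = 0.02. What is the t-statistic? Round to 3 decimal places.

MSE = SSE/(n − 2) = 722700/181 = 3992.82.
SE(b₁) = √(MSE/Sₓₓ) = √(3992.82/21004) = 0.436002.
t = 1.087 / 0.436002 = 2.493.
df = n − 2 = 181.
One-sided p ≈ 0.0068, which is < 0.02, so reject H₀.
There is evidence that the true slope on saturated fat intake is positive.

t = 2.493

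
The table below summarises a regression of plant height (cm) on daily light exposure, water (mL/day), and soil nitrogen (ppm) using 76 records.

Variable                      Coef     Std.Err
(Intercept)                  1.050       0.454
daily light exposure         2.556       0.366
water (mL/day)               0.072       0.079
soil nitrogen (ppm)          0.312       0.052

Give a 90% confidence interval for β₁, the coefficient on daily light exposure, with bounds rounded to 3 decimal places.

Read off: b = 2.556, SE = 0.366 for daily light exposure.
df = n − k − 1 = 76 − 3 − 1 = 72.
t* = t_{0.05, 72} = 1.666294.
Margin = t* × SE = 1.666294 × 0.366 = 0.60986.
CI: 2.556 ± 0.60986 → (1.946, 3.166).

(1.946, 3.166)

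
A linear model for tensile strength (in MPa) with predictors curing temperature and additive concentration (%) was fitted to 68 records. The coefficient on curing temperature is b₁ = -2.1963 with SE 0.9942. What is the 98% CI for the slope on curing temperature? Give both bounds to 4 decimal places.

df = n − k − 1 = 68 − 2 − 1 = 65.
t* = t_{0.01, 65} = 2.385097.
Margin = t* × SE = 2.385097 × 0.9942 = 2.371263.
CI: -2.1963 ± 2.371263 → (-4.5676, 0.1750).
With 98% confidence, each one-unit increase in curing temperature is associated with a change of between -4.5676 and 0.1750 MPa in tensile strength, holding the other predictors fixed.

(-4.5676, 0.1750)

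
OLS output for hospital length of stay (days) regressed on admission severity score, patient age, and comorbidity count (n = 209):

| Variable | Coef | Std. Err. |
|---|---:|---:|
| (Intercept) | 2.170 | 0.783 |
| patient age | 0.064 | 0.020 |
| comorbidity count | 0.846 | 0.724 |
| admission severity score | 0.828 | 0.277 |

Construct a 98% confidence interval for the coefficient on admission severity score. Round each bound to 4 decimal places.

(0.1785, 1.4775)

Read off: b = 0.828, SE = 0.277 for admission severity score.
df = n − k − 1 = 209 − 3 − 1 = 205.
t* = t_{0.01, 205} = 2.344675.
Margin = t* × SE = 2.344675 × 0.277 = 0.649475.
CI: 0.828 ± 0.649475 → (0.1785, 1.4775).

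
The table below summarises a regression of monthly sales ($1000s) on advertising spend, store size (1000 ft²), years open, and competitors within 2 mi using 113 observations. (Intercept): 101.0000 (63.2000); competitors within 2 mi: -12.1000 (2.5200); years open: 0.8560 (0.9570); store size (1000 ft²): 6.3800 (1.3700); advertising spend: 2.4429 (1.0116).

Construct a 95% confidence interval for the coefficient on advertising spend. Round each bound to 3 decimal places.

Read off: b = 2.4429, SE = 1.0116 for advertising spend.
df = n − k − 1 = 113 − 4 − 1 = 108.
t* = t_{0.025, 108} = 1.982173.
Margin = t* × SE = 1.982173 × 1.0116 = 2.00517.
CI: 2.4429 ± 2.00517 → (0.438, 4.448).

(0.438, 4.448)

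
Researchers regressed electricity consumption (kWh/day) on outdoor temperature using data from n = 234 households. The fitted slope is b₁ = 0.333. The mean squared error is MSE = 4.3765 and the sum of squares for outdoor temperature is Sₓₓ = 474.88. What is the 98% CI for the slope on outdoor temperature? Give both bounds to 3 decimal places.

SE(b₁) = √(MSE/Sₓₓ) = √(4.3765/474.88) = 0.0960001.
df = n − 2 = 232.
t* = t_{0.01, 232} = 2.342528.
Margin = t* × SE = 2.342528 × 0.0960001 = 0.22488.
CI: 0.333 ± 0.22488 → (0.108, 0.558).
With 98% confidence, each one-unit increase in outdoor temperature is associated with a change of between 0.108 and 0.558 kWh/day in electricity consumption.

(0.108, 0.558)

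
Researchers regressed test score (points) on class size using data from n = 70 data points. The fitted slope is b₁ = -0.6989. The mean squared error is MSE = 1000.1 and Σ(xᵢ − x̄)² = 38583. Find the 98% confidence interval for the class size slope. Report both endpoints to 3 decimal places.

(-1.082, -0.315)

SE(b₁) = √(MSE/Sₓₓ) = √(1000.1/38583) = 0.160999.
df = n − 2 = 68.
t* = t_{0.01, 68} = 2.382446.
Margin = t* × SE = 2.382446 × 0.160999 = 0.38357.
CI: -0.6989 ± 0.38357 → (-1.082, -0.315).
With 98% confidence, each one-unit increase in class size is associated with a change of between -1.082 and -0.315 points in test score.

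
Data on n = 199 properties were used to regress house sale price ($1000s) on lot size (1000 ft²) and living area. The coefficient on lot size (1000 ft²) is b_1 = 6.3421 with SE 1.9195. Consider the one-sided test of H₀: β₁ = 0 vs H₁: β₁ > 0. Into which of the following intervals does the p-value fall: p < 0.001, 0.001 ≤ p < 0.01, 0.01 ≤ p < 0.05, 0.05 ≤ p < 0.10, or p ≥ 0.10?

p < 0.001

t = 6.3421 / 1.9195 = 3.304.
df = n − k − 1 = 199 − 2 − 1 = 196.
One-sided p = P(T_{196} > t) ≈ 0.0006.
So p < 0.001.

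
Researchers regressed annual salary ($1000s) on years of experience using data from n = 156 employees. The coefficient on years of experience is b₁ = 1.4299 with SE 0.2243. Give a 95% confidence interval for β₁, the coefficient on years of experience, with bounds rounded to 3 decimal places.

(0.987, 1.873)

df = n − 2 = 156 − 2 = 154.
t* = t_{0.025, 154} = 1.975488.
Margin = t* × SE = 1.975488 × 0.2243 = 0.44310.
CI: 1.4299 ± 0.44310 → (0.987, 1.873).
With 95% confidence, each one-unit increase in years of experience is associated with a change of between 0.987 and 1.873 $1000s in annual salary.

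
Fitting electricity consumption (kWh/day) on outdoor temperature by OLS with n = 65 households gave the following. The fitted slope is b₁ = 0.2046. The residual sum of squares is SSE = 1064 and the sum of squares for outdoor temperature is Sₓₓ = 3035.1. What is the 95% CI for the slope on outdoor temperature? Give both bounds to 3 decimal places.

(0.056, 0.354)

MSE = SSE/(n − 2) = 1064/63 = 16.8889.
SE(b₁) = √(MSE/Sₓₓ) = √(16.8889/3035.1) = 0.0745957.
df = n − 2 = 63.
t* = t_{0.025, 63} = 1.998341.
Margin = t* × SE = 1.998341 × 0.0745957 = 0.14907.
CI: 0.2046 ± 0.14907 → (0.056, 0.354).
With 95% confidence, each one-unit increase in outdoor temperature is associated with a change of between 0.056 and 0.354 kWh/day in electricity consumption.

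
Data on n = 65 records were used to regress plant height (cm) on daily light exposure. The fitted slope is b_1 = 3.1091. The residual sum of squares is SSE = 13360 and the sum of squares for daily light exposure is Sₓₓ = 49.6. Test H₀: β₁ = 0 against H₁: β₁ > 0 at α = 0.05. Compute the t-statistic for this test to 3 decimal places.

t = 1.504

MSE = SSE/(n − 2) = 13360/63 = 212.063.
SE(b_1) = √(MSE/Sₓₓ) = √(212.063/49.6) = 2.06772.
t = 3.1091 / 2.06772 = 1.504.
df = n − 2 = 63.
One-sided p ≈ 0.0688, which is ≥ 0.05, so fail to reject H₀.
The data do not give significant evidence that the true slope on daily light exposure is positive.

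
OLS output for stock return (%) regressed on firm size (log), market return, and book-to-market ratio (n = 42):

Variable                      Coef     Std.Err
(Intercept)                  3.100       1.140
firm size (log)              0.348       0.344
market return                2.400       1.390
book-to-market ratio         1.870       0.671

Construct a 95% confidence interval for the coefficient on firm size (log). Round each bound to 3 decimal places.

(-0.348, 1.044)

Read off: b = 0.348, SE = 0.344 for firm size (log).
df = n − k − 1 = 42 − 3 − 1 = 38.
t* = t_{0.025, 38} = 2.024394.
Margin = t* × SE = 2.024394 × 0.344 = 0.69639.
CI: 0.348 ± 0.69639 → (-0.348, 1.044).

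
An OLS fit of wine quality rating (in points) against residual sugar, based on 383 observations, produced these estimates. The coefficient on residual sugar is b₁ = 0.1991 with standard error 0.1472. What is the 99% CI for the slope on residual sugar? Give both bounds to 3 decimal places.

df = n − 2 = 383 − 2 = 381.
t* = t_{0.005, 381} = 2.588795.
Margin = t* × SE = 2.588795 × 0.1472 = 0.38107.
CI: 0.1991 ± 0.38107 → (-0.182, 0.580).
With 99% confidence, each one-unit increase in residual sugar is associated with a change of between -0.182 and 0.580 points in wine quality rating.

(-0.182, 0.580)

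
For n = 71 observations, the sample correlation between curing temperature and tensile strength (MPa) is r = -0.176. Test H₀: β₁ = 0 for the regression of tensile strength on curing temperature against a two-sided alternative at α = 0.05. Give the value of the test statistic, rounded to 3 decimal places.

t = -1.485

t = r·√(n − 2)/√(1 − r²) = -0.176·√69/√0.969024 = -1.485.
df = n − 2 = 69.
Two-sided p ≈ 0.1421, which is ≥ 0.05, so fail to reject H₀.
The data do not give significant evidence of a linear association between curing temperature and tensile strength.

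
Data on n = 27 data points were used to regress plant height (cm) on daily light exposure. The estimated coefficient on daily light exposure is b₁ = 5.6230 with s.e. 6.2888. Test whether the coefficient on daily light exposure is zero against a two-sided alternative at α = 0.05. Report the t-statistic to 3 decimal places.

t = 0.894

H₀: β₁ = 0 vs H₁: β₁ ≠ 0.
t = (b₁ − β₁⁰)/SE = 5.6230 / 6.2888 = 0.894.
df = n − 2 = 27 − 2 = 25.
Two-sided p ≈ 0.3798, which is ≥ 0.05, so fail to reject H₀.
The data do not give significant evidence of an association between daily light exposure and plant height.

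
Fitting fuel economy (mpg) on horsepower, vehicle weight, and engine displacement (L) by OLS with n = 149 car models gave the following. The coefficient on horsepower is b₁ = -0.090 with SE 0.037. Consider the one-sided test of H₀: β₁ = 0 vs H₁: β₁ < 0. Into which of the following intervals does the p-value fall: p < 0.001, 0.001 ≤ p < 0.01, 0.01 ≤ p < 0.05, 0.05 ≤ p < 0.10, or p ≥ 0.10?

t = -0.090 / 0.037 = -2.432.
df = n − k − 1 = 149 − 3 − 1 = 145.
One-sided p = P(T_{145} < t) ≈ 0.0081.
So 0.001 ≤ p < 0.01.

0.001 ≤ p < 0.01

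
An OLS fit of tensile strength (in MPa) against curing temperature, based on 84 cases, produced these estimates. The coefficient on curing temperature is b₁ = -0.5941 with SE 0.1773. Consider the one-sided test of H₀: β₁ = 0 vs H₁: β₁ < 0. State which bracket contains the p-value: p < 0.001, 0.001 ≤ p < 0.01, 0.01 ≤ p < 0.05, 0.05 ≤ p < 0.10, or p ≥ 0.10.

t = -0.5941 / 0.1773 = -3.351.
df = n − 2 = 84 − 2 = 82.
One-sided p = P(T_{82} < t) ≈ 0.0006.
So p < 0.001.

p < 0.001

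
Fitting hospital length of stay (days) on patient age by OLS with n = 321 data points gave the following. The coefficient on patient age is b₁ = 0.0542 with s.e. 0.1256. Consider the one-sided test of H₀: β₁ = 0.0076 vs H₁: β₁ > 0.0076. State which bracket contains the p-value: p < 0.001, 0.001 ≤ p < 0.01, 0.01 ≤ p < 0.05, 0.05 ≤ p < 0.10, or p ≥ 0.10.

p ≥ 0.10

t = (0.0542 − 0.0076) / 0.1256 = 0.371.
df = n − 2 = 321 − 2 = 319.
One-sided p = P(T_{319} > t) ≈ 0.3554.
So p ≥ 0.10.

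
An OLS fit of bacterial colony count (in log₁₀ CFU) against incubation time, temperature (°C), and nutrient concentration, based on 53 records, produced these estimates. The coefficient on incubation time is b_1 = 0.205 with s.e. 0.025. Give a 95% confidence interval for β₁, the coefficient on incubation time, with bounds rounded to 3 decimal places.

(0.155, 0.255)

df = n − k − 1 = 53 − 3 − 1 = 49.
t* = t_{0.025, 49} = 2.009575.
Margin = t* × SE = 2.009575 × 0.025 = 0.05024.
CI: 0.205 ± 0.05024 → (0.155, 0.255).
With 95% confidence, each one-unit increase in incubation time is associated with a change of between 0.155 and 0.255 log₁₀ CFU in bacterial colony count, holding the other predictors fixed.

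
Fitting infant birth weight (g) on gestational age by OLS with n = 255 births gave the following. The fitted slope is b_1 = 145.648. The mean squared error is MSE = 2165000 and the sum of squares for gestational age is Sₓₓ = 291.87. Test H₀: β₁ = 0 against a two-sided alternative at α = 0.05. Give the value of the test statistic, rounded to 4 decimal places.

SE(b_1) = √(MSE/Sₓₓ) = √(2.165e+06/291.87) = 86.126.
t = 145.648 / 86.126 = 1.6911.
df = n − 2 = 253.
Two-sided p ≈ 0.0920, which is ≥ 0.05, so fail to reject H₀.
The data do not give significant evidence of an association between gestational age and infant birth weight.

t = 1.6911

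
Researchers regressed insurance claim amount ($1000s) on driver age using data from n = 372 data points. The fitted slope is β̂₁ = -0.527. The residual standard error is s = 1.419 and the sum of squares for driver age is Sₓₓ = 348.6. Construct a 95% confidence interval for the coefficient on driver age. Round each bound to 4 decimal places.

(-0.6764, -0.3776)

SE(β̂₁) = s/√Sₓₓ = 1.419/√348.6 = 0.0760009.
df = n − 2 = 370.
t* = t_{0.025, 370} = 1.966396.
Margin = t* × SE = 1.966396 × 0.0760009 = 0.149448.
CI: -0.527 ± 0.149448 → (-0.6764, -0.3776).
With 95% confidence, each one-unit increase in driver age is associated with a change of between -0.6764 and -0.3776 $1000s in insurance claim amount.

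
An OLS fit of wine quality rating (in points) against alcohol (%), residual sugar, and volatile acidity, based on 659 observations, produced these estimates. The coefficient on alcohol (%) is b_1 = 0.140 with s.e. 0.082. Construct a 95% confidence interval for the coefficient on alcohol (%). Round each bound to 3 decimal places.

(-0.021, 0.301)

df = n − k − 1 = 659 − 3 − 1 = 655.
t* = t_{0.025, 655} = 1.963592.
Margin = t* × SE = 1.963592 × 0.082 = 0.16101.
CI: 0.140 ± 0.16101 → (-0.021, 0.301).
With 95% confidence, each one-unit increase in alcohol (%) is associated with a change of between -0.021 and 0.301 points in wine quality rating, holding the other predictors fixed.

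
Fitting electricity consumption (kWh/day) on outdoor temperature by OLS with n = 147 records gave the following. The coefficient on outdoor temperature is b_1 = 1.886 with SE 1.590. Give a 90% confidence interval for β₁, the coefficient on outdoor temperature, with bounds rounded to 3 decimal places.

(-0.746, 4.518)

df = n − 2 = 147 − 2 = 145.
t* = t_{0.05, 145} = 1.65543.
Margin = t* × SE = 1.65543 × 1.590 = 2.63213.
CI: 1.886 ± 2.63213 → (-0.746, 4.518).
With 90% confidence, each one-unit increase in outdoor temperature is associated with a change of between -0.746 and 4.518 kWh/day in electricity consumption.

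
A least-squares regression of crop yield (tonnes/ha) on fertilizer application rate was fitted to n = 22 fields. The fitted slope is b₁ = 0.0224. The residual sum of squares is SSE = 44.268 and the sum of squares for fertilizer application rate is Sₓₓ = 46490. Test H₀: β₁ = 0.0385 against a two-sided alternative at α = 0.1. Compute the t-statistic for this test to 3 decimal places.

MSE = SSE/(n − 2) = 44.268/20 = 2.2134.
SE(b₁) = √(MSE/Sₓₓ) = √(2.2134/46490) = 0.00690002.
t = (0.0224 − 0.0385) / 0.00690002 = -2.333.
df = n − 2 = 20.
Two-sided p ≈ 0.0302, which is < 0.1, so reject H₀.
There is evidence that the true slope on fertilizer application rate differs from 0.0385 tonnes/ha per unit.

t = -2.333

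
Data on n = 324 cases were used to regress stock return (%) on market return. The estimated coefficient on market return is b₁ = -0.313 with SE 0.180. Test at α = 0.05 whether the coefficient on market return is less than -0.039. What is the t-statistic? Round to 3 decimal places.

H₀: β₁ = -0.039 vs H₁: β₁ < -0.039.
t = (b₁ − β₁⁰)/SE = (-0.313 − (-0.039)) / 0.180 = -1.522.
df = n − 2 = 324 − 2 = 322.
One-sided p ≈ 0.0645, which is ≥ 0.05, so fail to reject H₀.
The data do not give significant evidence that the true slope on market return is below -0.039 % per unit.

t = -1.522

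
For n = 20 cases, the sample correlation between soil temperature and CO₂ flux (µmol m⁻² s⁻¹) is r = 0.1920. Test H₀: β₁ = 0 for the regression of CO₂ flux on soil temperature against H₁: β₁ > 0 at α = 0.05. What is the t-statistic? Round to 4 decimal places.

t = 0.8300

t = r·√(n − 2)/√(1 − r²) = 0.1920·√18/√0.963136 = 0.8300.
df = n − 2 = 18.
One-sided p ≈ 0.2087, which is ≥ 0.05, so fail to reject H₀.
The data do not give significant evidence of a linear association between soil temperature and CO₂ flux.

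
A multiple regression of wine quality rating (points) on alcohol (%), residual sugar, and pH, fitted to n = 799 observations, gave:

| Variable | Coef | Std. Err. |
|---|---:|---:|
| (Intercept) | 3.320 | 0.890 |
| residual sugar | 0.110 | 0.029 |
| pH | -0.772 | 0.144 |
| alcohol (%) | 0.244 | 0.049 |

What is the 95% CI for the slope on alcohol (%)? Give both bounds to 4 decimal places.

(0.1478, 0.3402)

Read off: b = 0.244, SE = 0.049 for alcohol (%).
df = n − k − 1 = 799 − 3 − 1 = 795.
t* = t_{0.025, 795} = 1.962952.
Margin = t* × SE = 1.962952 × 0.049 = 0.096185.
CI: 0.244 ± 0.096185 → (0.1478, 0.3402).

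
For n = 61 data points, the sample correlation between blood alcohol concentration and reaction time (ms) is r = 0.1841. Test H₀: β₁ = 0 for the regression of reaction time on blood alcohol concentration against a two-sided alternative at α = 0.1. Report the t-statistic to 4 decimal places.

t = 1.4387

t = r·√(n − 2)/√(1 − r²) = 0.1841·√59/√0.966107 = 1.4387.
df = n − 2 = 59.
Two-sided p ≈ 0.1555, which is ≥ 0.1, so fail to reject H₀.
The data do not give significant evidence of a linear association between blood alcohol concentration and reaction time.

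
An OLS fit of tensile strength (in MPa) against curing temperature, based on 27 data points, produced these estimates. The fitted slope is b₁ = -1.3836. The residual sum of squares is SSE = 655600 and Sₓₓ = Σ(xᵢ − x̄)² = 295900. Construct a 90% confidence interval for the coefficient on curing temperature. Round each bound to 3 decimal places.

MSE = SSE/(n − 2) = 655600/25 = 26224.
SE(b₁) = √(MSE/Sₓₓ) = √(26224/295900) = 0.297699.
df = n − 2 = 25.
t* = t_{0.05, 25} = 1.708141.
Margin = t* × SE = 1.708141 × 0.297699 = 0.50851.
CI: -1.3836 ± 0.50851 → (-1.892, -0.875).
With 90% confidence, each one-unit increase in curing temperature is associated with a change of between -1.892 and -0.875 MPa in tensile strength.

(-1.892, -0.875)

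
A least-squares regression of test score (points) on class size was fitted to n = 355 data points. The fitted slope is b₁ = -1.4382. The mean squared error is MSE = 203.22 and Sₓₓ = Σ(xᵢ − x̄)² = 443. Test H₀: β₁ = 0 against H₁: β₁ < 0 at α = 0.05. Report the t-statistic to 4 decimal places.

SE(b₁) = √(MSE/Sₓₓ) = √(203.22/443) = 0.6773.
t = -1.4382 / 0.6773 = -2.1234.
df = n − 2 = 353.
One-sided p ≈ 0.0172, which is < 0.05, so reject H₀.
There is evidence that the true slope on class size is negative.

t = -2.1234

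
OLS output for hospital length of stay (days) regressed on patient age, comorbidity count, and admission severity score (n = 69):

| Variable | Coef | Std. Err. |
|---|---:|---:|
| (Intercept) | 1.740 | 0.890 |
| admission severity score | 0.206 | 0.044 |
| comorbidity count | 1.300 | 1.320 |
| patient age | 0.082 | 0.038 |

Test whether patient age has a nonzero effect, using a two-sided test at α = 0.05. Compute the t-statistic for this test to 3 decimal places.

t = 2.158

Read off: b = 0.082, SE = 0.038 for patient age.
H₀: β₁ = 0 vs H₁: β₁ ≠ 0.
t = 0.082 / 0.038 = 2.158.
df = n − k − 1 = 69 − 3 − 1 = 65.
Two-sided p ≈ 0.0346, which is < 0.05, so reject H₀.
There is evidence that patient age is associated with hospital length of stay, holding the other predictors fixed.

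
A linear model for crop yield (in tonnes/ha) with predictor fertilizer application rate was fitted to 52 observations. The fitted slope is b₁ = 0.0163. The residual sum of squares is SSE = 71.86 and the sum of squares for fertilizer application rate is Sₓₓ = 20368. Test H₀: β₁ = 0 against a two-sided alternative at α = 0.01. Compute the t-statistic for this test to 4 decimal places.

MSE = SSE/(n − 2) = 71.86/50 = 1.4372.
SE(b₁) = √(MSE/Sₓₓ) = √(1.4372/20368) = 0.0084001.
t = 0.0163 / 0.0084001 = 1.9405.
df = n − 2 = 50.
Two-sided p ≈ 0.0580, which is ≥ 0.01, so fail to reject H₀.
The data do not give significant evidence of an association between fertilizer application rate and crop yield.

t = 1.9405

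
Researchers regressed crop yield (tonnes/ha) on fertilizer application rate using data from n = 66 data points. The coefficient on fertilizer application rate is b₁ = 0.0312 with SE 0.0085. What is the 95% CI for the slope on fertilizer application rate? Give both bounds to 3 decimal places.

(0.014, 0.048)

df = n − 2 = 66 − 2 = 64.
t* = t_{0.025, 64} = 1.99773.
Margin = t* × SE = 1.99773 × 0.0085 = 0.01698.
CI: 0.0312 ± 0.01698 → (0.014, 0.048).
With 95% confidence, each one-unit increase in fertilizer application rate is associated with a change of between 0.014 and 0.048 tonnes/ha in crop yield.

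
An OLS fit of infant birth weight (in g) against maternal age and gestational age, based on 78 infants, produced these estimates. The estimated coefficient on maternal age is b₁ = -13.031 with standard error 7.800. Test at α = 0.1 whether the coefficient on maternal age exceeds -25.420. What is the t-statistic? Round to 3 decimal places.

H₀: β₁ = -25.420 vs H₁: β₁ > -25.420.
t = (b₁ − β₁⁰)/SE = (-13.031 − (-25.420)) / 7.800 = 1.588.
df = n − k − 1 = 78 − 2 − 1 = 75.
One-sided p ≈ 0.0582, which is < 0.1, so reject H₀.
There is evidence that the true slope on maternal age exceeds -25.420 g per unit, holding the other predictors fixed.

t = 1.588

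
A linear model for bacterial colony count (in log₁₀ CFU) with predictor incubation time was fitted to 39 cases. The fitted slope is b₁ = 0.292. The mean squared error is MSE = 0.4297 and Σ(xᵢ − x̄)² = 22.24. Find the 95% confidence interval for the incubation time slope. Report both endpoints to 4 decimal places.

(0.0104, 0.5736)

SE(b₁) = √(MSE/Sₓₓ) = √(0.4297/22.24) = 0.139.
df = n − 2 = 37.
t* = t_{0.025, 37} = 2.026192.
Margin = t* × SE = 2.026192 × 0.139 = 0.281641.
CI: 0.292 ± 0.281641 → (0.0104, 0.5736).
With 95% confidence, each one-unit increase in incubation time is associated with a change of between 0.0104 and 0.5736 log₁₀ CFU in bacterial colony count.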